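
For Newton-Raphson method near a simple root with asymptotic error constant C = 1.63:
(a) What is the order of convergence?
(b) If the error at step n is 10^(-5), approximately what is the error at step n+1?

(a) Newton-Raphson has quadratic (order 2) convergence near simple roots.
    This means |e_{n+1}| ≈ C|e_n|².

(b) With |e_n| = 10^(-5) and C = 1.63:
    |e_{n+1}| ≈ 1.63 × (10^(-5))² = 1.63 × 10^(-10)

(a) 2 (quadratic); (b) |e_{n+1}| ≈ 1.630e-10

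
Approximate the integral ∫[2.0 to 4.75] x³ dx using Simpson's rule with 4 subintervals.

f(x) = x³
a = 2.0, b = 4.75, n = 4
h = (b - a)/n = 0.687500

Simpson's rule: (h/3)[f(x₀) + 4f(x₁) + 2f(x₂) + ... + f(xₙ)]

x_0 = 2.0000, f(x_0) = 8.000000, coefficient = 1
x_1 = 2.6875, f(x_1) = 19.410889, coefficient = 4
x_2 = 3.3750, f(x_2) = 38.443359, coefficient = 2
x_3 = 4.0625, f(x_3) = 67.047119, coefficient = 4
x_4 = 4.7500, f(x_4) = 107.171875, coefficient = 1

I ≈ (0.687500/3) × 537.890625 = 123.266602
Exact value: 123.266602
Error: 0.000000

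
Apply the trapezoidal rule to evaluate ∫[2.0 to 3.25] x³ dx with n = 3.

f(x) = x³
a = 2.0, b = 3.25, n = 3
h = (b - a)/n = 0.416667

Trapezoidal rule: (h/2)[f(x₀) + 2f(x₁) + 2f(x₂) + ... + f(xₙ)]

x_0 = 2.0000, f(x_0) = 8.000000, coefficient = 1
x_1 = 2.4167, f(x_1) = 14.114005, coefficient = 2
x_2 = 2.8333, f(x_2) = 22.745370, coefficient = 2
x_3 = 3.2500, f(x_3) = 34.328125, coefficient = 1

I ≈ (0.416667/2) × 116.046875 = 24.176432
Exact value: 23.891602
Error: 0.284831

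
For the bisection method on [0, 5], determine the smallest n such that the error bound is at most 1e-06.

We need (b-a)/2^n ≤ 1e-06
(5 - 0)/2^n ≤ 1e-06
5/2^n ≤ 1e-06
2^n ≥ 5000000
n ≥ log₂(5000000) = 22.25
n ≥ 23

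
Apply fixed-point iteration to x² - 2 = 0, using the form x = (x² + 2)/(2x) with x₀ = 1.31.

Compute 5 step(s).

Equation: x² - 2 = 0
Fixed-point form: x = (x² + 2)/(2x)
x₀ = 1.31

x_1 = g(1.310000) = 1.418359
x_2 = g(1.418359) = 1.414220
x_3 = g(1.414220) = 1.414214
x_4 = g(1.414214) = 1.414214
x_5 = g(1.414214) = 1.414214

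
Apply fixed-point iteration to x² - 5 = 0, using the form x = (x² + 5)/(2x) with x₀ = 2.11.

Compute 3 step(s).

Equation: x² - 5 = 0
Fixed-point form: x = (x² + 5)/(2x)
x₀ = 2.11

x_1 = g(2.110000) = 2.239834
x_2 = g(2.239834) = 2.236071
x_3 = g(2.236071) = 2.236068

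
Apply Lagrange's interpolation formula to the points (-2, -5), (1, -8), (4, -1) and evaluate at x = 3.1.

Lagrange interpolation formula:
P(x) = Σ yᵢ × Lᵢ(x)
where Lᵢ(x) = Π_{j≠i} (x - xⱼ)/(xᵢ - xⱼ)

L_0(3.1) = (3.1 - 1)/(-2 - 1) × (3.1 - 4)/(-2 - 4) = -0.105000
L_1(3.1) = (3.1 - (-2))/(1 - (-2)) × (3.1 - 4)/(1 - 4) = 0.510000
L_2(3.1) = (3.1 - (-2))/(4 - (-2)) × (3.1 - 1)/(4 - 1) = 0.595000

P(3.1) = (-5)×L_0(3.1) + (-8)×L_1(3.1) + (-1)×L_2(3.1)
P(3.1) = -4.150000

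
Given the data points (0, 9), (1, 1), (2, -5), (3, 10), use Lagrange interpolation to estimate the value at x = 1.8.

Lagrange interpolation formula:
P(x) = Σ yᵢ × Lᵢ(x)
where Lᵢ(x) = Π_{j≠i} (x - xⱼ)/(xᵢ - xⱼ)

L_0(1.8) = (1.8 - 1)/(0 - 1) × (1.8 - 2)/(0 - 2) × (1.8 - 3)/(0 - 3) = -0.032000
L_1(1.8) = (1.8 - 0)/(1 - 0) × (1.8 - 2)/(1 - 2) × (1.8 - 3)/(1 - 3) = 0.216000
L_2(1.8) = (1.8 - 0)/(2 - 0) × (1.8 - 1)/(2 - 1) × (1.8 - 3)/(2 - 3) = 0.864000
L_3(1.8) = (1.8 - 0)/(3 - 0) × (1.8 - 1)/(3 - 1) × (1.8 - 2)/(3 - 2) = -0.048000

P(1.8) = 9×L_0(1.8) + 1×L_1(1.8) + (-5)×L_2(1.8) + 10×L_3(1.8)
P(1.8) = -4.872000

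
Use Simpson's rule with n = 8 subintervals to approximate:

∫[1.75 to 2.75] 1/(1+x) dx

f(x) = 1/(1+x)
a = 1.75, b = 2.75, n = 8
h = (b - a)/n = 0.125000

Simpson's rule: (h/3)[f(x₀) + 4f(x₁) + 2f(x₂) + ... + f(xₙ)]

x_0 = 1.7500, f(x_0) = 0.363636, coefficient = 1
x_1 = 1.8750, f(x_1) = 0.347826, coefficient = 4
x_2 = 2.0000, f(x_2) = 0.333333, coefficient = 2
x_3 = 2.1250, f(x_3) = 0.320000, coefficient = 4
x_4 = 2.2500, f(x_4) = 0.307692, coefficient = 2
x_5 = 2.3750, f(x_5) = 0.296296, coefficient = 4
x_6 = 2.5000, f(x_6) = 0.285714, coefficient = 2
x_7 = 2.6250, f(x_7) = 0.275862, coefficient = 4
x_8 = 2.7500, f(x_8) = 0.266667, coefficient = 1

I ≈ (0.125000/3) × 7.443721 = 0.310155
Exact value: 0.310155
Error: 0.000000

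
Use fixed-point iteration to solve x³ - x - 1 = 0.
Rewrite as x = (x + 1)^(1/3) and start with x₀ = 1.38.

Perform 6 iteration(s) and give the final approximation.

Equation: x³ - x - 1 = 0
Fixed-point form: x = (x + 1)^(1/3)
x₀ = 1.38

x_1 = g(1.380000) = 1.335136
x_2 = g(1.335136) = 1.326694
x_3 = g(1.326694) = 1.325093
x_4 = g(1.325093) = 1.324789
x_5 = g(1.324789) = 1.324731
x_6 = g(1.324731) = 1.324721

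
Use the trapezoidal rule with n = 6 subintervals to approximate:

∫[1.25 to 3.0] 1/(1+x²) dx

f(x) = 1/(1+x²)
a = 1.25, b = 3.0, n = 6
h = (b - a)/n = 0.291667

Trapezoidal rule: (h/2)[f(x₀) + 2f(x₁) + 2f(x₂) + ... + f(xₙ)]

x_0 = 1.2500, f(x_0) = 0.390244, coefficient = 1
x_1 = 1.5417, f(x_1) = 0.296144, coefficient = 2
x_2 = 1.8333, f(x_2) = 0.229299, coefficient = 2
x_3 = 2.1250, f(x_3) = 0.181303, coefficient = 2
x_4 = 2.4167, f(x_4) = 0.146193, coefficient = 2
x_5 = 2.7083, f(x_5) = 0.119975, coefficient = 2
x_6 = 3.0000, f(x_6) = 0.100000, coefficient = 1

I ≈ (0.291667/2) × 2.436073 = 0.355261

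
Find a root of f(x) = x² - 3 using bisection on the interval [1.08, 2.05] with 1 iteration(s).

f(x) = x² - 3
Initial interval: [1.08, 2.05]

Iteration 1:
  c_1 = (1.080000 + 2.050000)/2 = 1.565000
  f(c_1) = f(1.565000) = -0.550775
  f(a) × f(c) ≥ 0, new interval: [1.565000, 2.050000]

After 1 iteration(s), the approximation is c_1 = 1.565000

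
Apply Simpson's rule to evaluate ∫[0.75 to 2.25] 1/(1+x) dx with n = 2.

f(x) = 1/(1+x)
a = 0.75, b = 2.25, n = 2
h = (b - a)/n = 0.750000

Simpson's rule: (h/3)[f(x₀) + 4f(x₁) + 2f(x₂) + ... + f(xₙ)]

x_0 = 0.7500, f(x_0) = 0.571429, coefficient = 1
x_1 = 1.5000, f(x_1) = 0.400000, coefficient = 4
x_2 = 2.2500, f(x_2) = 0.307692, coefficient = 1

I ≈ (0.750000/3) × 2.479121 = 0.619780
Exact value: 0.619039
Error: 0.000741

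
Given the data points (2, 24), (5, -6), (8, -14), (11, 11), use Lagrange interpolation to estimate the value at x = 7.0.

Lagrange interpolation formula:
P(x) = Σ yᵢ × Lᵢ(x)
where Lᵢ(x) = Π_{j≠i} (x - xⱼ)/(xᵢ - xⱼ)

L_0(7.0) = (7.0 - 5)/(2 - 5) × (7.0 - 8)/(2 - 8) × (7.0 - 11)/(2 - 11) = -0.049383
L_1(7.0) = (7.0 - 2)/(5 - 2) × (7.0 - 8)/(5 - 8) × (7.0 - 11)/(5 - 11) = 0.370370
L_2(7.0) = (7.0 - 2)/(8 - 2) × (7.0 - 5)/(8 - 5) × (7.0 - 11)/(8 - 11) = 0.740741
L_3(7.0) = (7.0 - 2)/(11 - 2) × (7.0 - 5)/(11 - 5) × (7.0 - 8)/(11 - 8) = -0.061728

P(7.0) = 24×L_0(7.0) + (-6)×L_1(7.0) + (-14)×L_2(7.0) + 11×L_3(7.0)
P(7.0) = -14.456790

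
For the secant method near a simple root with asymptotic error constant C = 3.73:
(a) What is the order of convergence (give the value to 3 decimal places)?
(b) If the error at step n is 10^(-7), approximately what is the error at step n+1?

(a) Secant method has superlinear convergence with order φ = (1+√5)/2 ≈ 1.618.
    This means |e_{n+1}| ≈ C|e_n|^1.618.

(b) With |e_n| = 10^(-7) and C = 3.73:
    |e_{n+1}| ≈ 3.73 × (10^(-7))^1.618 = 3.73 × 10^(-11.33)

(a) ≈ 1.618 (golden ratio); (b) |e_{n+1}| ≈ 1.760e-11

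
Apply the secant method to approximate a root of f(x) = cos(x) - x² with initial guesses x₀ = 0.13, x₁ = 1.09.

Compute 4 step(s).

f(x) = cos(x) - x²
x₀ = 0.13, x₁ = 1.09

Secant formula: x_{n+1} = x_n - f(x_n)(x_n - x_{n-1})/(f(x_n) - f(x_{n-1}))

Iteration 1:
  f(0.130000) = 0.974662
  f(1.090000) = -0.725615
  x_2 = 1.090000 - (-0.725615)×(1.090000 - 0.130000)/(-0.725615 - 0.974662)
       = 0.680308
Iteration 2:
  f(1.090000) = -0.725615
  f(0.680308) = 0.314560
  x_3 = 0.680308 - 0.314560×(0.680308 - 1.090000)/(0.314560 - (-0.725615))
       = 0.804203
Iteration 3:
  f(0.680308) = 0.314560
  f(0.804203) = 0.046942
  x_4 = 0.804203 - 0.046942×(0.804203 - 0.680308)/(0.046942 - 0.314560)
       = 0.825936
Iteration 4:
  f(0.804203) = 0.046942
  f(0.825936) = -0.004300
  x_5 = 0.825936 - (-0.004300)×(0.825936 - 0.804203)/(-0.004300 - 0.046942)
       = 0.824112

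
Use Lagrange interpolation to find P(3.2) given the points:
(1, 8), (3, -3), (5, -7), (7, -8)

Lagrange interpolation formula:
P(x) = Σ yᵢ × Lᵢ(x)
where Lᵢ(x) = Π_{j≠i} (x - xⱼ)/(xᵢ - xⱼ)

L_0(3.2) = (3.2 - 3)/(1 - 3) × (3.2 - 5)/(1 - 5) × (3.2 - 7)/(1 - 7) = -0.028500
L_1(3.2) = (3.2 - 1)/(3 - 1) × (3.2 - 5)/(3 - 5) × (3.2 - 7)/(3 - 7) = 0.940500
L_2(3.2) = (3.2 - 1)/(5 - 1) × (3.2 - 3)/(5 - 3) × (3.2 - 7)/(5 - 7) = 0.104500
L_3(3.2) = (3.2 - 1)/(7 - 1) × (3.2 - 3)/(7 - 3) × (3.2 - 5)/(7 - 5) = -0.016500

P(3.2) = 8×L_0(3.2) + (-3)×L_1(3.2) + (-7)×L_2(3.2) + (-8)×L_3(3.2)
P(3.2) = -3.649000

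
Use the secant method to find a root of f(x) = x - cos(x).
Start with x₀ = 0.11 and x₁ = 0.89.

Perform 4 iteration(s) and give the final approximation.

f(x) = x - cos(x)
x₀ = 0.11, x₁ = 0.89

Secant formula: x_{n+1} = x_n - f(x_n)(x_n - x_{n-1})/(f(x_n) - f(x_{n-1}))

Iteration 1:
  f(0.110000) = -0.883956
  f(0.890000) = 0.260588
  x_2 = 0.890000 - 0.260588×(0.890000 - 0.110000)/(0.260588 - (-0.883956))
       = 0.712411
Iteration 2:
  f(0.890000) = 0.260588
  f(0.712411) = -0.044377
  x_3 = 0.712411 - (-0.044377)×(0.712411 - 0.890000)/(-0.044377 - 0.260588)
       = 0.738253
Iteration 3:
  f(0.712411) = -0.044377
  f(0.738253) = -0.001393
  x_4 = 0.738253 - (-0.001393)×(0.738253 - 0.712411)/(-0.001393 - (-0.044377))
       = 0.739090
Iteration 4:
  f(0.738253) = -0.001393
  f(0.739090) = 0.000008
  x_5 = 0.739090 - 0.000008×(0.739090 - 0.738253)/(0.000008 - (-0.001393))
       = 0.739085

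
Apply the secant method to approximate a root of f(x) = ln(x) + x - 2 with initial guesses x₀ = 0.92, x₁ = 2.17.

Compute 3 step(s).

f(x) = ln(x) + x - 2
x₀ = 0.92, x₁ = 2.17

Secant formula: x_{n+1} = x_n - f(x_n)(x_n - x_{n-1})/(f(x_n) - f(x_{n-1}))

Iteration 1:
  f(0.920000) = -1.163382
  f(2.170000) = 0.944727
  x_2 = 2.170000 - 0.944727×(2.170000 - 0.920000)/(0.944727 - (-1.163382))
       = 1.609825
Iteration 2:
  f(2.170000) = 0.944727
  f(1.609825) = 0.085951
  x_3 = 1.609825 - 0.085951×(1.609825 - 2.170000)/(0.085951 - 0.944727)
       = 1.553760
Iteration 3:
  f(1.609825) = 0.085951
  f(1.553760) = -0.005562
  x_4 = 1.553760 - (-0.005562)×(1.553760 - 1.609825)/(-0.005562 - 0.085951)
       = 1.557168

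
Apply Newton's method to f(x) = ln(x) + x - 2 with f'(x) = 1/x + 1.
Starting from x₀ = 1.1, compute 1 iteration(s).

f(x) = ln(x) + x - 2
f'(x) = 1/x + 1
x₀ = 1.1

Newton-Raphson formula: x_{n+1} = x_n - f(x_n)/f'(x_n)

Iteration 1:
  f(1.100000) = -0.804690
  f'(1.100000) = 1.909091
  x_1 = 1.100000 - (-0.804690)/1.909091 = 1.521504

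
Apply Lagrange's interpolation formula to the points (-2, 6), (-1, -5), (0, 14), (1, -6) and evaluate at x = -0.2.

Lagrange interpolation formula:
P(x) = Σ yᵢ × Lᵢ(x)
where Lᵢ(x) = Π_{j≠i} (x - xⱼ)/(xᵢ - xⱼ)

L_0(-0.2) = (-0.2 - (-1))/(-2 - (-1)) × (-0.2 - 0)/(-2 - 0) × (-0.2 - 1)/(-2 - 1) = -0.032000
L_1(-0.2) = (-0.2 - (-2))/(-1 - (-2)) × (-0.2 - 0)/(-1 - 0) × (-0.2 - 1)/(-1 - 1) = 0.216000
L_2(-0.2) = (-0.2 - (-2))/(0 - (-2)) × (-0.2 - (-1))/(0 - (-1)) × (-0.2 - 1)/(0 - 1) = 0.864000
L_3(-0.2) = (-0.2 - (-2))/(1 - (-2)) × (-0.2 - (-1))/(1 - (-1)) × (-0.2 - 0)/(1 - 0) = -0.048000

P(-0.2) = 6×L_0(-0.2) + (-5)×L_1(-0.2) + 14×L_2(-0.2) + (-6)×L_3(-0.2)
P(-0.2) = 11.112000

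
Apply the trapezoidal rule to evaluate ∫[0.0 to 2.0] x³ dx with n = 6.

f(x) = x³
a = 0.0, b = 2.0, n = 6
h = (b - a)/n = 0.333333

Trapezoidal rule: (h/2)[f(x₀) + 2f(x₁) + 2f(x₂) + ... + f(xₙ)]

x_0 = 0.0000, f(x_0) = 0.000000, coefficient = 1
x_1 = 0.3333, f(x_1) = 0.037037, coefficient = 2
x_2 = 0.6667, f(x_2) = 0.296296, coefficient = 2
x_3 = 1.0000, f(x_3) = 1.000000, coefficient = 2
x_4 = 1.3333, f(x_4) = 2.370370, coefficient = 2
x_5 = 1.6667, f(x_5) = 4.629630, coefficient = 2
x_6 = 2.0000, f(x_6) = 8.000000, coefficient = 1

I ≈ (0.333333/2) × 24.666667 = 4.111111
Exact value: 4.000000
Error: 0.111111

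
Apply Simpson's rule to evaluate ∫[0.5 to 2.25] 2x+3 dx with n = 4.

f(x) = 2x+3
a = 0.5, b = 2.25, n = 4
h = (b - a)/n = 0.437500

Simpson's rule: (h/3)[f(x₀) + 4f(x₁) + 2f(x₂) + ... + f(xₙ)]

x_0 = 0.5000, f(x_0) = 4.000000, coefficient = 1
x_1 = 0.9375, f(x_1) = 4.875000, coefficient = 4
x_2 = 1.3750, f(x_2) = 5.750000, coefficient = 2
x_3 = 1.8125, f(x_3) = 6.625000, coefficient = 4
x_4 = 2.2500, f(x_4) = 7.500000, coefficient = 1

I ≈ (0.437500/3) × 69.000000 = 10.062500
Exact value: 10.062500
Error: 0.000000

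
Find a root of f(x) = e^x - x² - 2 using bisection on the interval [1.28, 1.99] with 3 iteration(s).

f(x) = e^x - x² - 2
Initial interval: [1.28, 1.99]

Iteration 1:
  c_1 = (1.280000 + 1.990000)/2 = 1.635000
  f(c_1) = f(1.635000) = 0.456233
  f(a) × f(c) < 0, new interval: [1.280000, 1.635000]
Iteration 2:
  c_2 = (1.280000 + 1.635000)/2 = 1.457500
  f(c_2) = f(1.457500) = 0.170902
  f(a) × f(c) < 0, new interval: [1.280000, 1.457500]
Iteration 3:
  c_3 = (1.280000 + 1.457500)/2 = 1.368750
  f(c_3) = f(1.368750) = 0.056958
  f(a) × f(c) < 0, new interval: [1.280000, 1.368750]

After 3 iteration(s), the approximation is c_3 = 1.368750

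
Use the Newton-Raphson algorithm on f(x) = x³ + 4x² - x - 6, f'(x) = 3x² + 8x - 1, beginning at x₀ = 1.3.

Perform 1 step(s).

f(x) = x³ + 4x² - x - 6
f'(x) = 3x² + 8x - 1
x₀ = 1.3

Newton-Raphson formula: x_{n+1} = x_n - f(x_n)/f'(x_n)

Iteration 1:
  f(1.300000) = 1.657000
  f'(1.300000) = 14.470000
  x_1 = 1.300000 - 1.657000/14.470000 = 1.185487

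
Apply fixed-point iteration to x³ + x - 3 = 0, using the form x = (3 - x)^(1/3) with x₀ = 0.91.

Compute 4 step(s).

Equation: x³ + x - 3 = 0
Fixed-point form: x = (3 - x)^(1/3)
x₀ = 0.91

x_1 = g(0.910000) = 1.278543
x_2 = g(1.278543) = 1.198483
x_3 = g(1.198483) = 1.216782
x_4 = g(1.216782) = 1.212648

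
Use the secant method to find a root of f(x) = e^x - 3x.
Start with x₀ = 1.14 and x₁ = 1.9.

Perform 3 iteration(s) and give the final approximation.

f(x) = e^x - 3x
x₀ = 1.14, x₁ = 1.9

Secant formula: x_{n+1} = x_n - f(x_n)(x_n - x_{n-1})/(f(x_n) - f(x_{n-1}))

Iteration 1:
  f(1.140000) = -0.293232
  f(1.900000) = 0.985894
  x_2 = 1.900000 - 0.985894×(1.900000 - 1.140000)/(0.985894 - (-0.293232))
       = 1.314225
Iteration 2:
  f(1.900000) = 0.985894
  f(1.314225) = -0.220809
  x_3 = 1.314225 - (-0.220809)×(1.314225 - 1.900000)/(-0.220809 - 0.985894)
       = 1.421414
Iteration 3:
  f(1.314225) = -0.220809
  f(1.421414) = -0.121268
  x_4 = 1.421414 - (-0.121268)×(1.421414 - 1.314225)/(-0.121268 - (-0.220809))
       = 1.551998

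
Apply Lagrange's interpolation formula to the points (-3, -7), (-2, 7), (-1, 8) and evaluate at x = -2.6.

Lagrange interpolation formula:
P(x) = Σ yᵢ × Lᵢ(x)
where Lᵢ(x) = Π_{j≠i} (x - xⱼ)/(xᵢ - xⱼ)

L_0(-2.6) = (-2.6 - (-2))/(-3 - (-2)) × (-2.6 - (-1))/(-3 - (-1)) = 0.480000
L_1(-2.6) = (-2.6 - (-3))/(-2 - (-3)) × (-2.6 - (-1))/(-2 - (-1)) = 0.640000
L_2(-2.6) = (-2.6 - (-3))/(-1 - (-3)) × (-2.6 - (-2))/(-1 - (-2)) = -0.120000

P(-2.6) = (-7)×L_0(-2.6) + 7×L_1(-2.6) + 8×L_2(-2.6)
P(-2.6) = 0.160000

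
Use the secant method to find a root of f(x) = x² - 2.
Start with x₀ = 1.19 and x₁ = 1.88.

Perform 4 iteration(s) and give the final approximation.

f(x) = x² - 2
x₀ = 1.19, x₁ = 1.88

Secant formula: x_{n+1} = x_n - f(x_n)(x_n - x_{n-1})/(f(x_n) - f(x_{n-1}))

Iteration 1:
  f(1.190000) = -0.583900
  f(1.880000) = 1.534400
  x_2 = 1.880000 - 1.534400×(1.880000 - 1.190000)/(1.534400 - (-0.583900))
       = 1.380195
Iteration 2:
  f(1.880000) = 1.534400
  f(1.380195) = -0.095061
  x_3 = 1.380195 - (-0.095061)×(1.380195 - 1.880000)/(-0.095061 - 1.534400)
       = 1.409353
Iteration 3:
  f(1.380195) = -0.095061
  f(1.409353) = -0.013723
  x_4 = 1.409353 - (-0.013723)×(1.409353 - 1.380195)/(-0.013723 - (-0.095061))
       = 1.414273
Iteration 4:
  f(1.409353) = -0.013723
  f(1.414273) = 0.000168
  x_5 = 1.414273 - 0.000168×(1.414273 - 1.409353)/(0.000168 - (-0.013723))
       = 1.414213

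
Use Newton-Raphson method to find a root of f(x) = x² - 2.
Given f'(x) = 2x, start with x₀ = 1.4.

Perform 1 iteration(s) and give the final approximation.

f(x) = x² - 2
f'(x) = 2x
x₀ = 1.4

Newton-Raphson formula: x_{n+1} = x_n - f(x_n)/f'(x_n)

Iteration 1:
  f(1.400000) = -0.040000
  f'(1.400000) = 2.800000
  x_1 = 1.400000 - (-0.040000)/2.800000 = 1.414286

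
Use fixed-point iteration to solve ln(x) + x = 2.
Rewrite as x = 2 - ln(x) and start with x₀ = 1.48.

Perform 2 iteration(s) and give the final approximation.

Equation: ln(x) + x = 2
Fixed-point form: x = 2 - ln(x)
x₀ = 1.48

x_1 = g(1.480000) = 1.607958
x_2 = g(1.607958) = 1.525035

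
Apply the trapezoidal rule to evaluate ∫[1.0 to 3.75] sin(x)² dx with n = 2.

f(x) = sin(x)²
a = 1.0, b = 3.75, n = 2
h = (b - a)/n = 1.375000

Trapezoidal rule: (h/2)[f(x₀) + 2f(x₁) + 2f(x₂) + ... + f(xₙ)]

x_0 = 1.0000, f(x_0) = 0.708073, coefficient = 1
x_1 = 2.3750, f(x_1) = 0.481199, coefficient = 2
x_2 = 3.7500, f(x_2) = 0.326682, coefficient = 1

I ≈ (1.375000/2) × 1.997154 = 1.373043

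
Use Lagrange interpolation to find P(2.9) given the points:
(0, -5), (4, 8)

Lagrange interpolation formula:
P(x) = Σ yᵢ × Lᵢ(x)
where Lᵢ(x) = Π_{j≠i} (x - xⱼ)/(xᵢ - xⱼ)

L_0(2.9) = (2.9 - 4)/(0 - 4) = 0.275000
L_1(2.9) = (2.9 - 0)/(4 - 0) = 0.725000

P(2.9) = (-5)×L_0(2.9) + 8×L_1(2.9)
P(2.9) = 4.425000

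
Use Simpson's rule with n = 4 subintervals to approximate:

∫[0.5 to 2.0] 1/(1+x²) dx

f(x) = 1/(1+x²)
a = 0.5, b = 2.0, n = 4
h = (b - a)/n = 0.375000

Simpson's rule: (h/3)[f(x₀) + 4f(x₁) + 2f(x₂) + ... + f(xₙ)]

x_0 = 0.5000, f(x_0) = 0.800000, coefficient = 1
x_1 = 0.8750, f(x_1) = 0.566372, coefficient = 4
x_2 = 1.2500, f(x_2) = 0.390244, coefficient = 2
x_3 = 1.6250, f(x_3) = 0.274678, coefficient = 4
x_4 = 2.0000, f(x_4) = 0.200000, coefficient = 1

I ≈ (0.375000/3) × 5.144687 = 0.643086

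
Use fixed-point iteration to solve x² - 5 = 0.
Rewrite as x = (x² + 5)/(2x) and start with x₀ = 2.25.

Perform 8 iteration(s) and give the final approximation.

Equation: x² - 5 = 0
Fixed-point form: x = (x² + 5)/(2x)
x₀ = 2.25

x_1 = g(2.250000) = 2.236111
x_2 = g(2.236111) = 2.236068
x_3 = g(2.236068) = 2.236068
x_4 = g(2.236068) = 2.236068
x_5 = g(2.236068) = 2.236068
x_6 = g(2.236068) = 2.236068
x_7 = g(2.236068) = 2.236068
x_8 = g(2.236068) = 2.236068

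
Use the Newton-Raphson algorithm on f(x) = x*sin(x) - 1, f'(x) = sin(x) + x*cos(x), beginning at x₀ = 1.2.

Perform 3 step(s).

f(x) = x*sin(x) - 1
f'(x) = sin(x) + x*cos(x)
x₀ = 1.2

Newton-Raphson formula: x_{n+1} = x_n - f(x_n)/f'(x_n)

Iteration 1:
  f(1.200000) = 0.118447
  f'(1.200000) = 1.366868
  x_1 = 1.200000 - 0.118447/1.366868 = 1.113344
Iteration 2:
  f(1.113344) = -0.001129
  f'(1.113344) = 1.388904
  x_2 = 1.113344 - (-0.001129)/1.388904 = 1.114157
Iteration 3:
  f(1.114157) = 0.000000
  f'(1.114157) = 1.388809
  x_3 = 1.114157 - 0.000000/1.388809 = 1.114157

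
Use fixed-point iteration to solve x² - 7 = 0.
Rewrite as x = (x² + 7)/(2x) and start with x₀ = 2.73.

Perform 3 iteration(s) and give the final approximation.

Equation: x² - 7 = 0
Fixed-point form: x = (x² + 7)/(2x)
x₀ = 2.73

x_1 = g(2.730000) = 2.647051
x_2 = g(2.647051) = 2.645752
x_3 = g(2.645752) = 2.645751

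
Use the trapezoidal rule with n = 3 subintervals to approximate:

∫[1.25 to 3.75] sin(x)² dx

f(x) = sin(x)²
a = 1.25, b = 3.75, n = 3
h = (b - a)/n = 0.833333

Trapezoidal rule: (h/2)[f(x₀) + 2f(x₁) + 2f(x₂) + ... + f(xₙ)]

x_0 = 1.2500, f(x_0) = 0.900572, coefficient = 1
x_1 = 2.0833, f(x_1) = 0.759518, coefficient = 2
x_2 = 2.9167, f(x_2) = 0.049744, coefficient = 2
x_3 = 3.7500, f(x_3) = 0.326682, coefficient = 1

I ≈ (0.833333/2) × 2.845778 = 1.185741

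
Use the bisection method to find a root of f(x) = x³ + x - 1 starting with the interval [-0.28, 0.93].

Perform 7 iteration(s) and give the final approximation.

f(x) = x³ + x - 1
Initial interval: [-0.28, 0.93]

Iteration 1:
  c_1 = (-0.280000 + 0.930000)/2 = 0.325000
  f(c_1) = f(0.325000) = -0.640672
  f(a) × f(c) ≥ 0, new interval: [0.325000, 0.930000]
Iteration 2:
  c_2 = (0.325000 + 0.930000)/2 = 0.627500
  f(c_2) = f(0.627500) = -0.125418
  f(a) × f(c) ≥ 0, new interval: [0.627500, 0.930000]
Iteration 3:
  c_3 = (0.627500 + 0.930000)/2 = 0.778750
  f(c_3) = f(0.778750) = 0.251024
  f(a) × f(c) < 0, new interval: [0.627500, 0.778750]
Iteration 4:
  c_4 = (0.627500 + 0.778750)/2 = 0.703125
  f(c_4) = f(0.703125) = 0.050739
  f(a) × f(c) < 0, new interval: [0.627500, 0.703125]
Iteration 5:
  c_5 = (0.627500 + 0.703125)/2 = 0.665312
  f(c_5) = f(0.665312) = -0.040193
  f(a) × f(c) ≥ 0, new interval: [0.665312, 0.703125]
Iteration 6:
  c_6 = (0.665312 + 0.703125)/2 = 0.684219
  f(c_6) = f(0.684219) = 0.004539
  f(a) × f(c) < 0, new interval: [0.665312, 0.684219]
Iteration 7:
  c_7 = (0.665312 + 0.684219)/2 = 0.674766
  f(c_7) = f(0.674766) = -0.018008
  f(a) × f(c) ≥ 0, new interval: [0.674766, 0.684219]

After 7 iteration(s), the approximation is c_7 = 0.674766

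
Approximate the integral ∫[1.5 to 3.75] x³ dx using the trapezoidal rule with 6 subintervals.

f(x) = x³
a = 1.5, b = 3.75, n = 6
h = (b - a)/n = 0.375000

Trapezoidal rule: (h/2)[f(x₀) + 2f(x₁) + 2f(x₂) + ... + f(xₙ)]

x_0 = 1.5000, f(x_0) = 3.375000, coefficient = 1
x_1 = 1.8750, f(x_1) = 6.591797, coefficient = 2
x_2 = 2.2500, f(x_2) = 11.390625, coefficient = 2
x_3 = 2.6250, f(x_3) = 18.087891, coefficient = 2
x_4 = 3.0000, f(x_4) = 27.000000, coefficient = 2
x_5 = 3.3750, f(x_5) = 38.443359, coefficient = 2
x_6 = 3.7500, f(x_6) = 52.734375, coefficient = 1

I ≈ (0.375000/2) × 259.136719 = 48.588135
Exact value: 48.172852
Error: 0.415283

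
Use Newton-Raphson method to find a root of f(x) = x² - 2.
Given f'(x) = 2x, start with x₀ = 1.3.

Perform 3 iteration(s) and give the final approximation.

f(x) = x² - 2
f'(x) = 2x
x₀ = 1.3

Newton-Raphson formula: x_{n+1} = x_n - f(x_n)/f'(x_n)

Iteration 1:
  f(1.300000) = -0.310000
  f'(1.300000) = 2.600000
  x_1 = 1.300000 - (-0.310000)/2.600000 = 1.419231
Iteration 2:
  f(1.419231) = 0.014216
  f'(1.419231) = 2.838462
  x_2 = 1.419231 - 0.014216/2.838462 = 1.414222
Iteration 3:
  f(1.414222) = 0.000025
  f'(1.414222) = 2.828445
  x_3 = 1.414222 - 0.000025/2.828445 = 1.414214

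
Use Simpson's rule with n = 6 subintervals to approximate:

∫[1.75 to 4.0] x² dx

f(x) = x²
a = 1.75, b = 4.0, n = 6
h = (b - a)/n = 0.375000

Simpson's rule: (h/3)[f(x₀) + 4f(x₁) + 2f(x₂) + ... + f(xₙ)]

x_0 = 1.7500, f(x_0) = 3.062500, coefficient = 1
x_1 = 2.1250, f(x_1) = 4.515625, coefficient = 4
x_2 = 2.5000, f(x_2) = 6.250000, coefficient = 2
x_3 = 2.8750, f(x_3) = 8.265625, coefficient = 4
x_4 = 3.2500, f(x_4) = 10.562500, coefficient = 2
x_5 = 3.6250, f(x_5) = 13.140625, coefficient = 4
x_6 = 4.0000, f(x_6) = 16.000000, coefficient = 1

I ≈ (0.375000/3) × 156.375000 = 19.546875
Exact value: 19.546875
Error: 0.000000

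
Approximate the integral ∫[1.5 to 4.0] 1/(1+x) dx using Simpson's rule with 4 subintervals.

f(x) = 1/(1+x)
a = 1.5, b = 4.0, n = 4
h = (b - a)/n = 0.625000

Simpson's rule: (h/3)[f(x₀) + 4f(x₁) + 2f(x₂) + ... + f(xₙ)]

x_0 = 1.5000, f(x_0) = 0.400000, coefficient = 1
x_1 = 2.1250, f(x_1) = 0.320000, coefficient = 4
x_2 = 2.7500, f(x_2) = 0.266667, coefficient = 2
x_3 = 3.3750, f(x_3) = 0.228571, coefficient = 4
x_4 = 4.0000, f(x_4) = 0.200000, coefficient = 1

I ≈ (0.625000/3) × 3.327619 = 0.693254
Exact value: 0.693147
Error: 0.000107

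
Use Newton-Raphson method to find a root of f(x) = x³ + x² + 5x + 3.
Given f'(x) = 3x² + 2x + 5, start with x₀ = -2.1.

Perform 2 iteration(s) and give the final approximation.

f(x) = x³ + x² + 5x + 3
f'(x) = 3x² + 2x + 5
x₀ = -2.1

Newton-Raphson formula: x_{n+1} = x_n - f(x_n)/f'(x_n)

Iteration 1:
  f(-2.100000) = -12.351000
  f'(-2.100000) = 14.030000
  x_1 = -2.100000 - (-12.351000)/14.030000 = -1.219672
Iteration 2:
  f(-1.219672) = -3.425145
  f'(-1.219672) = 7.023456
  x_2 = -1.219672 - (-3.425145)/7.023456 = -0.732000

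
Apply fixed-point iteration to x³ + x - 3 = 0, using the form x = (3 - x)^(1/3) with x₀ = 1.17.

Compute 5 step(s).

Equation: x³ + x - 3 = 0
Fixed-point form: x = (3 - x)^(1/3)
x₀ = 1.17

x_1 = g(1.170000) = 1.223161
x_2 = g(1.223161) = 1.211200
x_3 = g(1.211200) = 1.213912
x_4 = g(1.213912) = 1.213298
x_5 = g(1.213298) = 1.213437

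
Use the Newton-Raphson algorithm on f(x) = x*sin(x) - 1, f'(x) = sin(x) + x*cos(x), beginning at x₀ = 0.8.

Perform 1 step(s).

f(x) = x*sin(x) - 1
f'(x) = sin(x) + x*cos(x)
x₀ = 0.8

Newton-Raphson formula: x_{n+1} = x_n - f(x_n)/f'(x_n)

Iteration 1:
  f(0.800000) = -0.426115
  f'(0.800000) = 1.274721
  x_1 = 0.800000 - (-0.426115)/1.274721 = 1.134281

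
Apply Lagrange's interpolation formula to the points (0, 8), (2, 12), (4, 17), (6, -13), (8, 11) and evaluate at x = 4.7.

Lagrange interpolation formula:
P(x) = Σ yᵢ × Lᵢ(x)
where Lᵢ(x) = Π_{j≠i} (x - xⱼ)/(xᵢ - xⱼ)

L_0(4.7) = (4.7 - 2)/(0 - 2) × (4.7 - 4)/(0 - 4) × (4.7 - 6)/(0 - 6) × (4.7 - 8)/(0 - 8) = 0.021115
L_1(4.7) = (4.7 - 0)/(2 - 0) × (4.7 - 4)/(2 - 4) × (4.7 - 6)/(2 - 6) × (4.7 - 8)/(2 - 8) = -0.147022
L_2(4.7) = (4.7 - 0)/(4 - 0) × (4.7 - 2)/(4 - 2) × (4.7 - 6)/(4 - 6) × (4.7 - 8)/(4 - 8) = 0.850627
L_3(4.7) = (4.7 - 0)/(6 - 0) × (4.7 - 2)/(6 - 2) × (4.7 - 4)/(6 - 4) × (4.7 - 8)/(6 - 8) = 0.305353
L_4(4.7) = (4.7 - 0)/(8 - 0) × (4.7 - 2)/(8 - 2) × (4.7 - 4)/(8 - 4) × (4.7 - 6)/(8 - 6) = -0.030073

P(4.7) = 8×L_0(4.7) + 12×L_1(4.7) + 17×L_2(4.7) + (-13)×L_3(4.7) + 11×L_4(4.7)
P(4.7) = 8.564918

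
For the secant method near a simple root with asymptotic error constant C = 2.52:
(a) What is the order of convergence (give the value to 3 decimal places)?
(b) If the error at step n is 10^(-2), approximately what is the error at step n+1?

(a) Secant method has superlinear convergence with order φ = (1+√5)/2 ≈ 1.618.
    This means |e_{n+1}| ≈ C|e_n|^1.618.

(b) With |e_n| = 10^(-2) and C = 2.52:
    |e_{n+1}| ≈ 2.52 × (10^(-2))^1.618 = 2.52 × 10^(-3.24)

(a) ≈ 1.618 (golden ratio); (b) |e_{n+1}| ≈ 1.463e-03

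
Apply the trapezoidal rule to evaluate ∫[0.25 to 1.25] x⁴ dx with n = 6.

f(x) = x⁴
a = 0.25, b = 1.25, n = 6
h = (b - a)/n = 0.166667

Trapezoidal rule: (h/2)[f(x₀) + 2f(x₁) + 2f(x₂) + ... + f(xₙ)]

x_0 = 0.2500, f(x_0) = 0.003906, coefficient = 1
x_1 = 0.4167, f(x_1) = 0.030141, coefficient = 2
x_2 = 0.5833, f(x_2) = 0.115789, coefficient = 2
x_3 = 0.7500, f(x_3) = 0.316406, coefficient = 2
x_4 = 0.9167, f(x_4) = 0.706067, coefficient = 2
x_5 = 1.0833, f(x_5) = 1.377363, coefficient = 2
x_6 = 1.2500, f(x_6) = 2.441406, coefficient = 1

I ≈ (0.166667/2) × 7.536844 = 0.628070
Exact value: 0.610156
Error: 0.017914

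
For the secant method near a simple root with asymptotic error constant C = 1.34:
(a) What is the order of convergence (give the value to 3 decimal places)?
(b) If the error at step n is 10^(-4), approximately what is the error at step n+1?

(a) Secant method has superlinear convergence with order φ = (1+√5)/2 ≈ 1.618.
    This means |e_{n+1}| ≈ C|e_n|^1.618.

(b) With |e_n| = 10^(-4) and C = 1.34:
    |e_{n+1}| ≈ 1.34 × (10^(-4))^1.618 = 1.34 × 10^(-6.47)

(a) ≈ 1.618 (golden ratio); (b) |e_{n+1}| ≈ 4.518e-07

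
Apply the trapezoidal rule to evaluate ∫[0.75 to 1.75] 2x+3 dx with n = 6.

f(x) = 2x+3
a = 0.75, b = 1.75, n = 6
h = (b - a)/n = 0.166667

Trapezoidal rule: (h/2)[f(x₀) + 2f(x₁) + 2f(x₂) + ... + f(xₙ)]

x_0 = 0.7500, f(x_0) = 4.500000, coefficient = 1
x_1 = 0.9167, f(x_1) = 4.833333, coefficient = 2
x_2 = 1.0833, f(x_2) = 5.166667, coefficient = 2
x_3 = 1.2500, f(x_3) = 5.500000, coefficient = 2
x_4 = 1.4167, f(x_4) = 5.833333, coefficient = 2
x_5 = 1.5833, f(x_5) = 6.166667, coefficient = 2
x_6 = 1.7500, f(x_6) = 6.500000, coefficient = 1

I ≈ (0.166667/2) × 66.000000 = 5.500000
Exact value: 5.500000
Error: 0.000000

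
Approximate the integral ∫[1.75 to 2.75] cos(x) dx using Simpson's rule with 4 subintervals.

f(x) = cos(x)
a = 1.75, b = 2.75, n = 4
h = (b - a)/n = 0.250000

Simpson's rule: (h/3)[f(x₀) + 4f(x₁) + 2f(x₂) + ... + f(xₙ)]

x_0 = 1.7500, f(x_0) = -0.178246, coefficient = 1
x_1 = 2.0000, f(x_1) = -0.416147, coefficient = 4
x_2 = 2.2500, f(x_2) = -0.628174, coefficient = 2
x_3 = 2.5000, f(x_3) = -0.801144, coefficient = 4
x_4 = 2.7500, f(x_4) = -0.924302, coefficient = 1

I ≈ (0.250000/3) × -7.228057 = -0.602338
Exact value: -0.602325
Error: 0.000013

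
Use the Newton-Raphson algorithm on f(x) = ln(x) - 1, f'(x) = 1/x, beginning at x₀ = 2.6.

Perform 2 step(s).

f(x) = ln(x) - 1
f'(x) = 1/x
x₀ = 2.6

Newton-Raphson formula: x_{n+1} = x_n - f(x_n)/f'(x_n)

Iteration 1:
  f(2.600000) = -0.044489
  f'(2.600000) = 0.384615
  x_1 = 2.600000 - (-0.044489)/0.384615 = 2.715670
Iteration 2:
  f(2.715670) = -0.000961
  f'(2.715670) = 0.368233
  x_2 = 2.715670 - (-0.000961)/0.368233 = 2.718281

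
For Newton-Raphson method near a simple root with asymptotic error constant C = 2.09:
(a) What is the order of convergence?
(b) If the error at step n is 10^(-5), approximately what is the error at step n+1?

(a) Newton-Raphson has quadratic (order 2) convergence near simple roots.
    This means |e_{n+1}| ≈ C|e_n|².

(b) With |e_n| = 10^(-5) and C = 2.09:
    |e_{n+1}| ≈ 2.09 × (10^(-5))² = 2.09 × 10^(-10)

(a) 2 (quadratic); (b) |e_{n+1}| ≈ 2.090e-10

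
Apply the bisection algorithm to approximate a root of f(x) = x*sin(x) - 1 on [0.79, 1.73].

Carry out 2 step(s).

f(x) = x*sin(x) - 1
Initial interval: [0.79, 1.73]

Iteration 1:
  c_1 = (0.790000 + 1.730000)/2 = 1.260000
  f(c_1) = f(1.260000) = 0.199634
  f(a) × f(c) < 0, new interval: [0.790000, 1.260000]
Iteration 2:
  c_2 = (0.790000 + 1.260000)/2 = 1.025000
  f(c_2) = f(1.025000) = -0.123918
  f(a) × f(c) ≥ 0, new interval: [1.025000, 1.260000]

After 2 iteration(s), the approximation is c_2 = 1.025000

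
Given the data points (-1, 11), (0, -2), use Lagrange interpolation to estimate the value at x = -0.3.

Lagrange interpolation formula:
P(x) = Σ yᵢ × Lᵢ(x)
where Lᵢ(x) = Π_{j≠i} (x - xⱼ)/(xᵢ - xⱼ)

L_0(-0.3) = (-0.3 - 0)/(-1 - 0) = 0.300000
L_1(-0.3) = (-0.3 - (-1))/(0 - (-1)) = 0.700000

P(-0.3) = 11×L_0(-0.3) + (-2)×L_1(-0.3)
P(-0.3) = 1.900000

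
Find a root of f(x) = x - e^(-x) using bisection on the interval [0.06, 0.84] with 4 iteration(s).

f(x) = x - e^(-x)
Initial interval: [0.06, 0.84]

Iteration 1:
  c_1 = (0.060000 + 0.840000)/2 = 0.450000
  f(c_1) = f(0.450000) = -0.187628
  f(a) × f(c) ≥ 0, new interval: [0.450000, 0.840000]
Iteration 2:
  c_2 = (0.450000 + 0.840000)/2 = 0.645000
  f(c_2) = f(0.645000) = 0.120337
  f(a) × f(c) < 0, new interval: [0.450000, 0.645000]
Iteration 3:
  c_3 = (0.450000 + 0.645000)/2 = 0.547500
  f(c_3) = f(0.547500) = -0.030894
  f(a) × f(c) ≥ 0, new interval: [0.547500, 0.645000]
Iteration 4:
  c_4 = (0.547500 + 0.645000)/2 = 0.596250
  f(c_4) = f(0.596250) = 0.045376
  f(a) × f(c) < 0, new interval: [0.547500, 0.596250]

After 4 iteration(s), the approximation is c_4 = 0.596250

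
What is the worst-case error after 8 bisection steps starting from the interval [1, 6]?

Bisection error bound: |error| ≤ (b-a)/2^n
|error| ≤ (6 - 1)/2^8 = 5/2^8
|error| ≤ 0.0195312500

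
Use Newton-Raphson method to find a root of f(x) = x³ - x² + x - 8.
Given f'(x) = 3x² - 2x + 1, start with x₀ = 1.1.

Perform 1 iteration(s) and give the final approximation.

f(x) = x³ - x² + x - 8
f'(x) = 3x² - 2x + 1
x₀ = 1.1

Newton-Raphson formula: x_{n+1} = x_n - f(x_n)/f'(x_n)

Iteration 1:
  f(1.100000) = -6.779000
  f'(1.100000) = 2.430000
  x_1 = 1.100000 - (-6.779000)/2.430000 = 3.889712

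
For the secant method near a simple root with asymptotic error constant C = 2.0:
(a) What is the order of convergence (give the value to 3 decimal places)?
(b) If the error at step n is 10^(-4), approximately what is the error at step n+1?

(a) Secant method has superlinear convergence with order φ = (1+√5)/2 ≈ 1.618.
    This means |e_{n+1}| ≈ C|e_n|^1.618.

(b) With |e_n| = 10^(-4) and C = 2.0:
    |e_{n+1}| ≈ 2.0 × (10^(-4))^1.618 = 2.0 × 10^(-6.47)

(a) ≈ 1.618 (golden ratio); (b) |e_{n+1}| ≈ 6.744e-07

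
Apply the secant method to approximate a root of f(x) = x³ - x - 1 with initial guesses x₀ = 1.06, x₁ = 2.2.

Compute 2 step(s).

f(x) = x³ - x - 1
x₀ = 1.06, x₁ = 2.2

Secant formula: x_{n+1} = x_n - f(x_n)(x_n - x_{n-1})/(f(x_n) - f(x_{n-1}))

Iteration 1:
  f(1.060000) = -0.868984
  f(2.200000) = 7.448000
  x_2 = 2.200000 - 7.448000×(2.200000 - 1.060000)/(7.448000 - (-0.868984))
       = 1.179111
Iteration 2:
  f(2.200000) = 7.448000
  f(1.179111) = -0.539791
  x_3 = 1.179111 - (-0.539791)×(1.179111 - 2.200000)/(-0.539791 - 7.448000)
       = 1.248099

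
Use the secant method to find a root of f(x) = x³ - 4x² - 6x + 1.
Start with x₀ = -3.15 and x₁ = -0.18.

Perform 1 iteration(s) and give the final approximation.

f(x) = x³ - 4x² - 6x + 1
x₀ = -3.15, x₁ = -0.18

Secant formula: x_{n+1} = x_n - f(x_n)(x_n - x_{n-1})/(f(x_n) - f(x_{n-1}))

Iteration 1:
  f(-3.150000) = -51.045875
  f(-0.180000) = 1.944568
  x_2 = -0.180000 - 1.944568×(-0.180000 - (-3.150000))/(1.944568 - (-51.045875))
       = -0.288989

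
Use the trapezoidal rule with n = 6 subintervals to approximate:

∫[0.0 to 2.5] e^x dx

f(x) = e^x
a = 0.0, b = 2.5, n = 6
h = (b - a)/n = 0.416667

Trapezoidal rule: (h/2)[f(x₀) + 2f(x₁) + 2f(x₂) + ... + f(xₙ)]

x_0 = 0.0000, f(x_0) = 1.000000, coefficient = 1
x_1 = 0.4167, f(x_1) = 1.516897, coefficient = 2
x_2 = 0.8333, f(x_2) = 2.300976, coefficient = 2
x_3 = 1.2500, f(x_3) = 3.490343, coefficient = 2
x_4 = 1.6667, f(x_4) = 5.294490, coefficient = 2
x_5 = 2.0833, f(x_5) = 8.031195, coefficient = 2
x_6 = 2.5000, f(x_6) = 12.182494, coefficient = 1

I ≈ (0.416667/2) × 54.450295 = 11.343812
Exact value: 11.182494
Error: 0.161318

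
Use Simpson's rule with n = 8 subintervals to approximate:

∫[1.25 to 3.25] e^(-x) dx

f(x) = e^(-x)
a = 1.25, b = 3.25, n = 8
h = (b - a)/n = 0.250000

Simpson's rule: (h/3)[f(x₀) + 4f(x₁) + 2f(x₂) + ... + f(xₙ)]

x_0 = 1.2500, f(x_0) = 0.286505, coefficient = 1
x_1 = 1.5000, f(x_1) = 0.223130, coefficient = 4
x_2 = 1.7500, f(x_2) = 0.173774, coefficient = 2
x_3 = 2.0000, f(x_3) = 0.135335, coefficient = 4
x_4 = 2.2500, f(x_4) = 0.105399, coefficient = 2
x_5 = 2.5000, f(x_5) = 0.082085, coefficient = 4
x_6 = 2.7500, f(x_6) = 0.063928, coefficient = 2
x_7 = 3.0000, f(x_7) = 0.049787, coefficient = 4
x_8 = 3.2500, f(x_8) = 0.038774, coefficient = 1

I ≈ (0.250000/3) × 2.972831 = 0.247736
Exact value: 0.247731
Error: 0.000005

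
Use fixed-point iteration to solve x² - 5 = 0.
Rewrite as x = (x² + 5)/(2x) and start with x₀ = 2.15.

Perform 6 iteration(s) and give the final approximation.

Equation: x² - 5 = 0
Fixed-point form: x = (x² + 5)/(2x)
x₀ = 2.15

x_1 = g(2.150000) = 2.237791
x_2 = g(2.237791) = 2.236069
x_3 = g(2.236069) = 2.236068
x_4 = g(2.236068) = 2.236068
x_5 = g(2.236068) = 2.236068
x_6 = g(2.236068) = 2.236068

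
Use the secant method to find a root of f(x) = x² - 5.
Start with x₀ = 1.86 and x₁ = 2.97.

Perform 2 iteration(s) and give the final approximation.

f(x) = x² - 5
x₀ = 1.86, x₁ = 2.97

Secant formula: x_{n+1} = x_n - f(x_n)(x_n - x_{n-1})/(f(x_n) - f(x_{n-1}))

Iteration 1:
  f(1.860000) = -1.540400
  f(2.970000) = 3.820900
  x_2 = 2.970000 - 3.820900×(2.970000 - 1.860000)/(3.820900 - (-1.540400))
       = 2.178923
Iteration 2:
  f(2.970000) = 3.820900
  f(2.178923) = -0.252293
  x_3 = 2.178923 - (-0.252293)×(2.178923 - 2.970000)/(-0.252293 - 3.820900)
       = 2.227923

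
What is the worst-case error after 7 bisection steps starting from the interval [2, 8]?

Bisection error bound: |error| ≤ (b-a)/2^n
|error| ≤ (8 - 2)/2^7 = 6/2^7
|error| ≤ 0.0468750000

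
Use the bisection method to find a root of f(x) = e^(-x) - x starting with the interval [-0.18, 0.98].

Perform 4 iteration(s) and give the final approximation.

f(x) = e^(-x) - x
Initial interval: [-0.18, 0.98]

Iteration 1:
  c_1 = (-0.180000 + 0.980000)/2 = 0.400000
  f(c_1) = f(0.400000) = 0.270320
  f(a) × f(c) ≥ 0, new interval: [0.400000, 0.980000]
Iteration 2:
  c_2 = (0.400000 + 0.980000)/2 = 0.690000
  f(c_2) = f(0.690000) = -0.188424
  f(a) × f(c) < 0, new interval: [0.400000, 0.690000]
Iteration 3:
  c_3 = (0.400000 + 0.690000)/2 = 0.545000
  f(c_3) = f(0.545000) = 0.034842
  f(a) × f(c) ≥ 0, new interval: [0.545000, 0.690000]
Iteration 4:
  c_4 = (0.545000 + 0.690000)/2 = 0.617500
  f(c_4) = f(0.617500) = -0.078209
  f(a) × f(c) < 0, new interval: [0.545000, 0.617500]

After 4 iteration(s), the approximation is c_4 = 0.617500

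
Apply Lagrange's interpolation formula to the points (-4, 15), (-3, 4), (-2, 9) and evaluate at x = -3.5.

Lagrange interpolation formula:
P(x) = Σ yᵢ × Lᵢ(x)
where Lᵢ(x) = Π_{j≠i} (x - xⱼ)/(xᵢ - xⱼ)

L_0(-3.5) = (-3.5 - (-3))/(-4 - (-3)) × (-3.5 - (-2))/(-4 - (-2)) = 0.375000
L_1(-3.5) = (-3.5 - (-4))/(-3 - (-4)) × (-3.5 - (-2))/(-3 - (-2)) = 0.750000
L_2(-3.5) = (-3.5 - (-4))/(-2 - (-4)) × (-3.5 - (-3))/(-2 - (-3)) = -0.125000

P(-3.5) = 15×L_0(-3.5) + 4×L_1(-3.5) + 9×L_2(-3.5)
P(-3.5) = 7.500000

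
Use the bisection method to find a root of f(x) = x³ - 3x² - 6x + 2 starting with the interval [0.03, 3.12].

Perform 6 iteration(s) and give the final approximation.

f(x) = x³ - 3x² - 6x + 2
Initial interval: [0.03, 3.12]

Iteration 1:
  c_1 = (0.030000 + 3.120000)/2 = 1.575000
  f(c_1) = f(1.575000) = -10.984891
  f(a) × f(c) < 0, new interval: [0.030000, 1.575000]
Iteration 2:
  c_2 = (0.030000 + 1.575000)/2 = 0.802500
  f(c_2) = f(0.802500) = -4.230204
  f(a) × f(c) < 0, new interval: [0.030000, 0.802500]
Iteration 3:
  c_3 = (0.030000 + 0.802500)/2 = 0.416250
  f(c_3) = f(0.416250) = -0.945171
  f(a) × f(c) < 0, new interval: [0.030000, 0.416250]
Iteration 4:
  c_4 = (0.030000 + 0.416250)/2 = 0.223125
  f(c_4) = f(0.223125) = 0.523004
  f(a) × f(c) ≥ 0, new interval: [0.223125, 0.416250]
Iteration 5:
  c_5 = (0.223125 + 0.416250)/2 = 0.319688
  f(c_5) = f(0.319688) = -0.192053
  f(a) × f(c) < 0, new interval: [0.223125, 0.319688]
Iteration 6:
  c_6 = (0.223125 + 0.319688)/2 = 0.271406
  f(c_6) = f(0.271406) = 0.170571
  f(a) × f(c) ≥ 0, new interval: [0.271406, 0.319688]

After 6 iteration(s), the approximation is c_6 = 0.271406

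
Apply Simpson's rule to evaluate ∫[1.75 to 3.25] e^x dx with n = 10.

f(x) = e^x
a = 1.75, b = 3.25, n = 10
h = (b - a)/n = 0.150000

Simpson's rule: (h/3)[f(x₀) + 4f(x₁) + 2f(x₂) + ... + f(xₙ)]

x_0 = 1.7500, f(x_0) = 5.754603, coefficient = 1
x_1 = 1.9000, f(x_1) = 6.685894, coefficient = 4
x_2 = 2.0500, f(x_2) = 7.767901, coefficient = 2
x_3 = 2.2000, f(x_3) = 9.025013, coefficient = 4
x_4 = 2.3500, f(x_4) = 10.485570, coefficient = 2
x_5 = 2.5000, f(x_5) = 12.182494, coefficient = 4
x_6 = 2.6500, f(x_6) = 14.154039, coefficient = 2
x_7 = 2.8000, f(x_7) = 16.444647, coefficient = 4
x_8 = 2.9500, f(x_8) = 19.105954, coefficient = 2
x_9 = 3.1000, f(x_9) = 22.197951, coefficient = 4
x_10 = 3.2500, f(x_10) = 25.790340, coefficient = 1

I ≈ (0.150000/3) × 400.715869 = 20.035793
Exact value: 20.035737
Error: 0.000056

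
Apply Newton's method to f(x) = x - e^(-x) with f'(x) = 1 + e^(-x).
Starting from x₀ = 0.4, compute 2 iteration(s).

f(x) = x - e^(-x)
f'(x) = 1 + e^(-x)
x₀ = 0.4

Newton-Raphson formula: x_{n+1} = x_n - f(x_n)/f'(x_n)

Iteration 1:
  f(0.400000) = -0.270320
  f'(0.400000) = 1.670320
  x_1 = 0.400000 - (-0.270320)/1.670320 = 0.561837
Iteration 2:
  f(0.561837) = -0.008323
  f'(0.561837) = 1.570161
  x_2 = 0.561837 - (-0.008323)/1.570161 = 0.567138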